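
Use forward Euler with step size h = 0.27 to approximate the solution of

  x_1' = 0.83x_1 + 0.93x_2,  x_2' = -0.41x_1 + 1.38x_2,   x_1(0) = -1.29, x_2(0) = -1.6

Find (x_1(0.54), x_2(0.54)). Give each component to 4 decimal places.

-2.9404, -2.5992

Euler on (x_1,x_2): x_1_{n+1} = x_1_n + h·x_1', x_2_{n+1} = x_2_n + h·x_2'.
0.000000: (-1.290000, -1.600000); f=(-2.558700, -1.679100) → (-1.980849, -2.053357)
0.270000: (-1.980849, -2.053357); f=(-3.553727, -2.021485) → (-2.940355, -2.599158)
(x_1(0.54), x_2(0.54)) ≈ (-2.9404, -2.5992)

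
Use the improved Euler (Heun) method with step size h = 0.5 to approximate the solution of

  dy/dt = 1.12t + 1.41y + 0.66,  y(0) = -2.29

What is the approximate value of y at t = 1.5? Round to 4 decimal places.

Heun: k1 = f(t_n, y_n); k2 = f(t_n + h, y_n + h·k1); y_{n+1} = y_n + (h/2)·(k1 + k2).
t=0.000000, y=-2.290000:
  k1 = f(0.000000, -2.290000) = -2.568900
  k2 = f(0.500000, -3.574450) = -3.819974
  y ← -2.290000 + (0.5/2)·(-2.568900 + (-3.819974)) = -3.887219
t=0.500000, y=-3.887219:
  k1 = f(0.500000, -3.887219) = -4.260978
  k2 = f(1.000000, -6.017708) = -6.704968
  y ← -3.887219 + (0.5/2)·(-4.260978 + (-6.704968)) = -6.628705
t=1.000000, y=-6.628705:
  k1 = f(1.000000, -6.628705) = -7.566474
  k2 = f(1.500000, -10.411942) = -12.340839
  y ← -6.628705 + (0.5/2)·(-7.566474 + (-12.340839)) = -11.605533
y(1.5) ≈ -11.6055

-11.6055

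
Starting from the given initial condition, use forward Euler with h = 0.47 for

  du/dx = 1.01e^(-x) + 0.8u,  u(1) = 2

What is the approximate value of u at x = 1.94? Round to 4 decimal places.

Euler: u_{n+1} = u_n + h·f(x_n, u_n).
x=1.000000, u=2.000000: f=1.971558 → u ← 2.000000 + 0.47·1.971558 = 2.926632
x=1.470000, u=2.926632: f=2.573531 → u ← 2.926632 + 0.47·2.573531 = 4.136192
u(1.94) ≈ 4.1362

4.1362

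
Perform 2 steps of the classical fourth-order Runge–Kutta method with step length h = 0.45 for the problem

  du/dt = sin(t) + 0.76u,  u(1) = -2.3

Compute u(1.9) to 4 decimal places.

RK4: k1 = f(t_n, u_n); k2 = f(t_n + h/2, u_n + (h/2)·k1); k3 = f(t_n + h/2, u_n + (h/2)·k2); k4 = f(t_n + h, u_n + h·k3); u_{n+1} = u_n + (h/6)·(k1 + 2k2 + 2k3 + k4).
t=1.000000, u=-2.300000:
  k1 = f(1.000000, -2.300000) = -0.906529
  k2 = f(1.225000, -2.503969) = -0.962211
  k3 = f(1.225000, -2.516497) = -0.971732
  k4 = f(1.450000, -2.737279) = -1.087619
  u ← -2.300000 + (0.45/6)·(k1 + 2k2 + 2k3 + k4) = -2.739653
t=1.450000, u=-2.739653:
  k1 = f(1.450000, -2.739653) = -1.089423
  k2 = f(1.675000, -2.984773) = -1.273852
  k3 = f(1.675000, -3.026269) = -1.305389
  k4 = f(1.900000, -3.327078) = -1.582279
  u ← -2.739653 + (0.45/6)·(k1 + 2k2 + 2k3 + k4) = -3.326916
u(1.9) ≈ -3.3269

-3.3269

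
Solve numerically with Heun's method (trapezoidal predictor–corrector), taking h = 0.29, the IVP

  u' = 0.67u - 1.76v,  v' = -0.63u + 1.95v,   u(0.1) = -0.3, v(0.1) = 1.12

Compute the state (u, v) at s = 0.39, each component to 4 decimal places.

Heun on (u,v): k1 = f(s_n, state_n); k2 = f(s_n + h, state_n + h·k1); state_{n+1} = state_n + (h/2)·(k1 + k2).
0.100000: (-0.300000, 1.120000)
  k1 = (-2.172200, 2.373000)
  predictor → (-0.929938, 1.808170)
  k2 = (-3.805438, 4.111792)
  → (-1.166757, 2.060295)
(u(0.39), v(0.39)) ≈ (-1.1668, 2.0603)

-1.1668, 2.0603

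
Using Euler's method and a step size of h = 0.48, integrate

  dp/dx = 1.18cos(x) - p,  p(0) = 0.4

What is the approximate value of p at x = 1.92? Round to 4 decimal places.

Euler: p_{n+1} = p_n + h·f(x_n, p_n).
x=0.000000, p=0.400000: f=0.780000 → p ← 0.400000 + 0.48·0.780000 = 0.774400
x=0.480000, p=0.774400: f=0.272254 → p ← 0.774400 + 0.48·0.272254 = 0.905082
x=0.960000, p=0.905082: f=-0.228328 → p ← 0.905082 + 0.48·(-0.228328) = 0.795484
x=1.440000, p=0.795484: f=-0.641584 → p ← 0.795484 + 0.48·(-0.641584) = 0.487524
p(1.92) ≈ 0.4875

0.4875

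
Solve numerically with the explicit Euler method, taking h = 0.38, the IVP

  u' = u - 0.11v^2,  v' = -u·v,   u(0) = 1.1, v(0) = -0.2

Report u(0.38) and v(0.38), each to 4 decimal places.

1.5163, -0.1164

Euler on (u,v): u_{n+1} = u_n + h·u', v_{n+1} = v_n + h·v'.
0.000000: (1.100000, -0.200000); f=(1.095600, 0.220000) → (1.516328, -0.116400)
(u(0.38), v(0.38)) ≈ (1.5163, -0.1164)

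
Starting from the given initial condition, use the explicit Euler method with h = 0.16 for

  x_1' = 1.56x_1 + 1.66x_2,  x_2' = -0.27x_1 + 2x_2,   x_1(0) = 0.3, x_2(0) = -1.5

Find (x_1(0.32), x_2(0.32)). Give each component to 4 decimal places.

Euler on (x_1,x_2): x_1_{n+1} = x_1_n + h·x_1', x_2_{n+1} = x_2_n + h·x_2'.
0.000000: (0.300000, -1.500000); f=(-2.022000, -3.081000) → (-0.023520, -1.992960)
0.160000: (-0.023520, -1.992960); f=(-3.345005, -3.979570) → (-0.558721, -2.629691)
(x_1(0.32), x_2(0.32)) ≈ (-0.5587, -2.6297)

-0.5587, -2.6297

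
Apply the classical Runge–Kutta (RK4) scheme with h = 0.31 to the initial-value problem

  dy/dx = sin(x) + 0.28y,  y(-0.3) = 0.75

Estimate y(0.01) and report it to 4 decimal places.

RK4: k1 = f(x_n, y_n); k2 = f(x_n + h/2, y_n + (h/2)·k1); k3 = f(x_n + h/2, y_n + (h/2)·k2); k4 = f(x_n + h, y_n + h·k3); y_{n+1} = y_n + (h/6)·(k1 + 2k2 + 2k3 + k4).
x=-0.300000, y=0.750000:
  k1 = f(-0.300000, 0.750000) = -0.085520
  k2 = f(-0.145000, 0.736744) = 0.061796
  k3 = f(-0.145000, 0.759578) = 0.068190
  k4 = f(0.010000, 0.771139) = 0.225919
  y ← 0.750000 + (0.31/6)·(k1 + 2k2 + 2k3 + k4) = 0.770686
y(0.01) ≈ 0.7707

0.7707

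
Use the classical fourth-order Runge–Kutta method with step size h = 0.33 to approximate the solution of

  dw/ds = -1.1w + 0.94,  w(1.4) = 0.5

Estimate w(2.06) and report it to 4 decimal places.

RK4: k1 = f(s_n, w_n); k2 = f(s_n + h/2, w_n + (h/2)·k1); k3 = f(s_n + h/2, w_n + (h/2)·k2); k4 = f(s_n + h, w_n + h·k3); w_{n+1} = w_n + (h/6)·(k1 + 2k2 + 2k3 + k4).
s=1.400000, w=0.500000:
  k1 = f(1.400000, 0.500000) = 0.390000
  k2 = f(1.565000, 0.564350) = 0.319215
  k3 = f(1.565000, 0.552670) = 0.332062
  k4 = f(1.730000, 0.609581) = 0.269461
  w ← 0.500000 + (0.33/6)·(k1 + 2k2 + 2k3 + k4) = 0.607911
s=1.730000, w=0.607911:
  k1 = f(1.730000, 0.607911) = 0.271298
  k2 = f(1.895000, 0.652675) = 0.222057
  k3 = f(1.895000, 0.644550) = 0.230995
  k4 = f(2.060000, 0.684139) = 0.187447
  w ← 0.607911 + (0.33/6)·(k1 + 2k2 + 2k3 + k4) = 0.682978
w(2.06) ≈ 0.6830

0.6830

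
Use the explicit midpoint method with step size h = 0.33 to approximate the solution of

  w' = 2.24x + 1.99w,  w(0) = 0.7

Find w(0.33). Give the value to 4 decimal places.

Midpoint: k1 = f(x_n, w_n); k2 = f(x_n + h/2, w_n + (h/2)·k1); w_{n+1} = w_n + h·k2.
x=0.000000, w=0.700000:
  k1 = f(0.000000, 0.700000) = 1.393000
  k2 = f(0.165000, 0.929845) = 2.219992
  w ← 0.700000 + 0.33·2.219992 = 1.432597
w(0.33) ≈ 1.4326

1.4326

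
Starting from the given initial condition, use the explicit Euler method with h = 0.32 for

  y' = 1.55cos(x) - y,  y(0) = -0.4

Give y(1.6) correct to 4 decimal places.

0.7155

Euler: y_{n+1} = y_n + h·f(x_n, y_n).
x=0.000000, y=-0.400000: f=1.950000 → y ← -0.400000 + 0.32·1.950000 = 0.224000
x=0.320000, y=0.224000: f=1.247315 → y ← 0.224000 + 0.32·1.247315 = 0.623141
x=0.640000, y=0.623141: f=0.620108 → y ← 0.623141 + 0.32·0.620108 = 0.821575
x=0.960000, y=0.821575: f=0.067381 → y ← 0.821575 + 0.32·0.067381 = 0.843137
x=1.280000, y=0.843137: f=-0.398728 → y ← 0.843137 + 0.32·(-0.398728) = 0.715544
y(1.6) ≈ 0.7155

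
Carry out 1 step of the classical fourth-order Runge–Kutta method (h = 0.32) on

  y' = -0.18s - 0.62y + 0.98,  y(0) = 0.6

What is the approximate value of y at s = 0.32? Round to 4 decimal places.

0.7678

RK4: k1 = f(s_n, y_n); k2 = f(s_n + h/2, y_n + (h/2)·k1); k3 = f(s_n + h/2, y_n + (h/2)·k2); k4 = f(s_n + h, y_n + h·k3); y_{n+1} = y_n + (h/6)·(k1 + 2k2 + 2k3 + k4).
s=0.000000, y=0.600000:
  k1 = f(0.000000, 0.600000) = 0.608000
  k2 = f(0.160000, 0.697280) = 0.518886
  k3 = f(0.160000, 0.683022) = 0.527726
  k4 = f(0.320000, 0.768872) = 0.445699
  y ← 0.600000 + (0.32/6)·(k1 + 2k2 + 2k3 + k4) = 0.767836
y(0.32) ≈ 0.7678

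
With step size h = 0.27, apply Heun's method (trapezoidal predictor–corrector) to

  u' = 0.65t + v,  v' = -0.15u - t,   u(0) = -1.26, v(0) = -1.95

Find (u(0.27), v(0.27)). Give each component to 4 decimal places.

-1.7559, -1.9248

Heun on (u,v): k1 = f(t_n, state_n); k2 = f(t_n + h, state_n + h·k1); state_{n+1} = state_n + (h/2)·(k1 + k2).
0.000000: (-1.260000, -1.950000)
  k1 = (-1.950000, 0.189000)
  predictor → (-1.786500, -1.898970)
  k2 = (-1.723470, -0.002025)
  → (-1.755918, -1.924758)
(u(0.27), v(0.27)) ≈ (-1.7559, -1.9248)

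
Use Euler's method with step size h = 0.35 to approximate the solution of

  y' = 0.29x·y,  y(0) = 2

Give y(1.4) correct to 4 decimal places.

Euler: y_{n+1} = y_n + h·f(x_n, y_n).
x=0.000000, y=2.000000: f=0.000000 → y ← 2.000000 + 0.35·0.000000 = 2.000000
x=0.350000, y=2.000000: f=0.203000 → y ← 2.000000 + 0.35·0.203000 = 2.071050
x=0.700000, y=2.071050: f=0.420423 → y ← 2.071050 + 0.35·0.420423 = 2.218198
x=1.050000, y=2.218198: f=0.675441 → y ← 2.218198 + 0.35·0.675441 = 2.454603
y(1.4) ≈ 2.4546

2.4546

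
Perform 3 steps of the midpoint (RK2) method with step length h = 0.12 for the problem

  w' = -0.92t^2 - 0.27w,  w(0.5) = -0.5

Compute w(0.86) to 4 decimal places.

-0.6042

Midpoint: k1 = f(t_n, w_n); k2 = f(t_n + h/2, w_n + (h/2)·k1); w_{n+1} = w_n + h·k2.
t=0.500000, w=-0.500000:
  k1 = f(0.500000, -0.500000) = -0.095000
  k2 = f(0.560000, -0.505700) = -0.151973
  w ← -0.500000 + 0.12·(-0.151973) = -0.518237
t=0.620000, w=-0.518237:
  k1 = f(0.620000, -0.518237) = -0.213724
  k2 = f(0.680000, -0.531060) = -0.282022
  w ← -0.518237 + 0.12·(-0.282022) = -0.552079
t=0.740000, w=-0.552079:
  k1 = f(0.740000, -0.552079) = -0.354731
  k2 = f(0.800000, -0.573363) = -0.433992
  w ← -0.552079 + 0.12·(-0.433992) = -0.604158
w(0.86) ≈ -0.6042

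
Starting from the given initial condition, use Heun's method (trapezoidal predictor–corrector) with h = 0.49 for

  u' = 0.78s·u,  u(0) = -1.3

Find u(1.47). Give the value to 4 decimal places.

-2.9438

Heun: k1 = f(s_n, u_n); k2 = f(s_n + h, u_n + h·k1); u_{n+1} = u_n + (h/2)·(k1 + k2).
s=0.000000, u=-1.300000:
  k1 = f(0.000000, -1.300000) = 0.000000
  k2 = f(0.490000, -1.300000) = -0.496860
  u ← -1.300000 + (0.49/2)·(0.000000 + (-0.496860)) = -1.421731
s=0.490000, u=-1.421731:
  k1 = f(0.490000, -1.421731) = -0.543385
  k2 = f(0.980000, -1.687990) = -1.290299
  u ← -1.421731 + (0.49/2)·(-0.543385 + (-1.290299)) = -1.870983
s=0.980000, u=-1.870983:
  k1 = f(0.980000, -1.870983) = -1.430180
  k2 = f(1.470000, -2.571772) = -2.948793
  u ← -1.870983 + (0.49/2)·(-1.430180 + (-2.948793)) = -2.943832
u(1.47) ≈ -2.9438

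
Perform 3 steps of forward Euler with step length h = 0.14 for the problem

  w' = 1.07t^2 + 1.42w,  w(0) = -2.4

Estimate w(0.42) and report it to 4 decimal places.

Euler: w_{n+1} = w_n + h·f(t_n, w_n).
t=0.000000, w=-2.400000: f=-3.408000 → w ← -2.400000 + 0.14·(-3.408000) = -2.877120
t=0.140000, w=-2.877120: f=-4.064538 → w ← -2.877120 + 0.14·(-4.064538) = -3.446155
t=0.280000, w=-3.446155: f=-4.809653 → w ← -3.446155 + 0.14·(-4.809653) = -4.119507
w(0.42) ≈ -4.1195

-4.1195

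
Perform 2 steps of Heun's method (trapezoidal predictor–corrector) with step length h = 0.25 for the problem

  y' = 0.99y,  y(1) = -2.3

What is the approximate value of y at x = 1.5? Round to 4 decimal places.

-3.7573

Heun: k1 = f(x_n, y_n); k2 = f(x_n + h, y_n + h·k1); y_{n+1} = y_n + (h/2)·(k1 + k2).
x=1.000000, y=-2.300000:
  k1 = f(1.000000, -2.300000) = -2.277000
  k2 = f(1.250000, -2.869250) = -2.840557
  y ← -2.300000 + (0.25/2)·(-2.277000 + (-2.840557)) = -2.939695
x=1.250000, y=-2.939695:
  k1 = f(1.250000, -2.939695) = -2.910298
  k2 = f(1.500000, -3.667269) = -3.630596
  y ← -2.939695 + (0.25/2)·(-2.910298 + (-3.630596)) = -3.757306
y(1.5) ≈ -3.7573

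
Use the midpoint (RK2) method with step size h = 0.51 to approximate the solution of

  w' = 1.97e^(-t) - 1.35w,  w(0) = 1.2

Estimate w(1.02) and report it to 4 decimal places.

0.8582

Midpoint: k1 = f(t_n, w_n); k2 = f(t_n + h/2, w_n + (h/2)·k1); w_{n+1} = w_n + h·k2.
t=0.000000, w=1.200000:
  k1 = f(0.000000, 1.200000) = 0.350000
  k2 = f(0.255000, 1.289250) = -0.213902
  w ← 1.200000 + 0.51·(-0.213902) = 1.090910
t=0.510000, w=1.090910:
  k1 = f(0.510000, 1.090910) = -0.289752
  k2 = f(0.765000, 1.017023) = -0.456273
  w ← 1.090910 + 0.51·(-0.456273) = 0.858211
w(1.02) ≈ 0.8582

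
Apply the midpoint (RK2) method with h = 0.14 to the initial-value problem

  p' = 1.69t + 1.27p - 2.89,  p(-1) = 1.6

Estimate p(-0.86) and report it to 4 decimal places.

1.2281

Midpoint: k1 = f(t_n, p_n); k2 = f(t_n + h/2, p_n + (h/2)·k1); p_{n+1} = p_n + h·k2.
t=-1.000000, p=1.600000:
  k1 = f(-1.000000, 1.600000) = -2.548000
  k2 = f(-0.930000, 1.421640) = -2.656217
  p ← 1.600000 + 0.14·(-2.656217) = 1.228130
p(-0.86) ≈ 1.2281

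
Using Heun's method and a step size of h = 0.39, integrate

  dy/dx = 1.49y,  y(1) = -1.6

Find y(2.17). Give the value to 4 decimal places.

Heun: k1 = f(x_n, y_n); k2 = f(x_n + h, y_n + h·k1); y_{n+1} = y_n + (h/2)·(k1 + k2).
x=1.000000, y=-1.600000:
  k1 = f(1.000000, -1.600000) = -2.384000
  k2 = f(1.390000, -2.529760) = -3.769342
  y ← -1.600000 + (0.39/2)·(-2.384000 + (-3.769342)) = -2.799902
x=1.390000, y=-2.799902:
  k1 = f(1.390000, -2.799902) = -4.171854
  k2 = f(1.780000, -4.426925) = -6.596118
  y ← -2.799902 + (0.39/2)·(-4.171854 + (-6.596118)) = -4.899656
x=1.780000, y=-4.899656:
  k1 = f(1.780000, -4.899656) = -7.300488
  k2 = f(2.170000, -7.746846) = -11.542801
  y ← -4.899656 + (0.39/2)·(-7.300488 + (-11.542801)) = -8.574098
y(2.17) ≈ -8.5741

-8.5741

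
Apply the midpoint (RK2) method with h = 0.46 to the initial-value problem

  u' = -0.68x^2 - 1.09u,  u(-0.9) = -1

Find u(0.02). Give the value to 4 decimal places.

Midpoint: k1 = f(x_n, u_n); k2 = f(x_n + h/2, u_n + (h/2)·k1); u_{n+1} = u_n + h·k2.
x=-0.900000, u=-1.000000:
  k1 = f(-0.900000, -1.000000) = 0.539200
  k2 = f(-0.670000, -0.875984) = 0.649571
  u ← -1.000000 + 0.46·0.649571 = -0.701198
x=-0.440000, u=-0.701198:
  k1 = f(-0.440000, -0.701198) = 0.632657
  k2 = f(-0.210000, -0.555686) = 0.575710
  u ← -0.701198 + 0.46·0.575710 = -0.436371
u(0.02) ≈ -0.4364

-0.4364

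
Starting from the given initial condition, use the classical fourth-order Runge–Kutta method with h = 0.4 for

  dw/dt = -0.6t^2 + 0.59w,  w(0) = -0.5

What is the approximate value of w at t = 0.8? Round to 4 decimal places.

RK4: k1 = f(t_n, w_n); k2 = f(t_n + h/2, w_n + (h/2)·k1); k3 = f(t_n + h/2, w_n + (h/2)·k2); k4 = f(t_n + h, w_n + h·k3); w_{n+1} = w_n + (h/6)·(k1 + 2k2 + 2k3 + k4).
t=0.000000, w=-0.500000:
  k1 = f(0.000000, -0.500000) = -0.295000
  k2 = f(0.200000, -0.559000) = -0.353810
  k3 = f(0.200000, -0.570762) = -0.360750
  k4 = f(0.400000, -0.644300) = -0.476137
  w ← -0.500000 + (0.4/6)·(k1 + 2k2 + 2k3 + k4) = -0.646684
t=0.400000, w=-0.646684:
  k1 = f(0.400000, -0.646684) = -0.477543
  k2 = f(0.600000, -0.742192) = -0.653894
  k3 = f(0.600000, -0.777462) = -0.674703
  k4 = f(0.800000, -0.916565) = -0.924773
  w ← -0.646684 + (0.4/6)·(k1 + 2k2 + 2k3 + k4) = -0.917318
w(0.8) ≈ -0.9173

-0.9173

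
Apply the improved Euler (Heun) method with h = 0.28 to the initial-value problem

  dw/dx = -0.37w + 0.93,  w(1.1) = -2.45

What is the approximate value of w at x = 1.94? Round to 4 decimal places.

Heun: k1 = f(x_n, w_n); k2 = f(x_n + h, w_n + h·k1); w_{n+1} = w_n + (h/2)·(k1 + k2).
x=1.100000, w=-2.450000:
  k1 = f(1.100000, -2.450000) = 1.836500
  k2 = f(1.380000, -1.935780) = 1.646239
  w ← -2.450000 + (0.28/2)·(1.836500 + 1.646239) = -1.962417
x=1.380000, w=-1.962417:
  k1 = f(1.380000, -1.962417) = 1.656094
  k2 = f(1.660000, -1.498710) = 1.484523
  w ← -1.962417 + (0.28/2)·(1.656094 + 1.484523) = -1.522730
x=1.660000, w=-1.522730:
  k1 = f(1.660000, -1.522730) = 1.493410
  k2 = f(1.940000, -1.104575) = 1.338693
  w ← -1.522730 + (0.28/2)·(1.493410 + 1.338693) = -1.126236
w(1.94) ≈ -1.1262

-1.1262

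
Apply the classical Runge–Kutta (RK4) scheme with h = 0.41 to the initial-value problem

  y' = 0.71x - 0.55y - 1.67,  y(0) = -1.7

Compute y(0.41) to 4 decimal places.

RK4: k1 = f(x_n, y_n); k2 = f(x_n + h/2, y_n + (h/2)·k1); k3 = f(x_n + h/2, y_n + (h/2)·k2); k4 = f(x_n + h, y_n + h·k3); y_{n+1} = y_n + (h/6)·(k1 + 2k2 + 2k3 + k4).
x=0.000000, y=-1.700000:
  k1 = f(0.000000, -1.700000) = -0.735000
  k2 = f(0.205000, -1.850675) = -0.506579
  k3 = f(0.205000, -1.803849) = -0.532333
  k4 = f(0.410000, -1.918257) = -0.323859
  y ← -1.700000 + (0.41/6)·(k1 + 2k2 + 2k3 + k4) = -1.914340
y(0.41) ≈ -1.9143

-1.9143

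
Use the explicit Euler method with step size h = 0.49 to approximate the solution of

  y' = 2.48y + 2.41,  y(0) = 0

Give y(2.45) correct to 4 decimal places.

Euler: y_{n+1} = y_n + h·f(t_n, y_n).
t=0.000000, y=0.000000: f=2.410000 → y ← 0.000000 + 0.49·2.410000 = 1.180900
t=0.490000, y=1.180900: f=5.338632 → y ← 1.180900 + 0.49·5.338632 = 3.796830
t=0.980000, y=3.796830: f=11.826138 → y ← 3.796830 + 0.49·11.826138 = 9.591637
t=1.470000, y=9.591637: f=26.197260 → y ← 9.591637 + 0.49·26.197260 = 22.428295
t=1.960000, y=22.428295: f=58.032170 → y ← 22.428295 + 0.49·58.032170 = 50.864058
y(2.45) ≈ 50.8641

50.8641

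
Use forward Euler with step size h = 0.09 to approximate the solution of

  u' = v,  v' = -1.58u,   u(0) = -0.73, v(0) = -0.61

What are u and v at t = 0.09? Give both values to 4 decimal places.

Euler on (u,v): u_{n+1} = u_n + h·u', v_{n+1} = v_n + h·v'.
0.000000: (-0.730000, -0.610000); f=(-0.610000, 1.153400) → (-0.784900, -0.506194)
(u(0.09), v(0.09)) ≈ (-0.7849, -0.5062)

-0.7849, -0.5062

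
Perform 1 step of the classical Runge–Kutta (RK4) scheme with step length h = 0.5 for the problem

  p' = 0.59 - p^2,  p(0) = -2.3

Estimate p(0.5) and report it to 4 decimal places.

RK4: k1 = f(s_n, p_n); k2 = f(s_n + h/2, p_n + (h/2)·k1); k3 = f(s_n + h/2, p_n + (h/2)·k2); k4 = f(s_n + h, p_n + h·k3); p_{n+1} = p_n + (h/6)·(k1 + 2k2 + 2k3 + k4).
s=0.000000, p=-2.300000:
  k1 = f(0.000000, -2.300000) = -4.700000
  k2 = f(0.250000, -3.475000) = -11.485625
  k3 = f(0.250000, -5.171406) = -26.153443
  k4 = f(0.500000, -15.376721) = -235.853558
  p ← -2.300000 + (0.5/6)·(k1 + 2k2 + 2k3 + k4) = -28.619308
p(0.5) ≈ -28.6193

-28.6193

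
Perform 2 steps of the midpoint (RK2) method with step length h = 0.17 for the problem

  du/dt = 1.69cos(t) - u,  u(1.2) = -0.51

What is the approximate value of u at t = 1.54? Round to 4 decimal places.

-0.2744

Midpoint: k1 = f(t_n, u_n); k2 = f(t_n + h/2, u_n + (h/2)·k1); u_{n+1} = u_n + h·k2.
t=1.200000, u=-0.510000:
  k1 = f(1.200000, -0.510000) = 1.122385
  k2 = f(1.285000, -0.414597) = 0.891045
  u ← -0.510000 + 0.17·0.891045 = -0.358522
t=1.370000, u=-0.358522:
  k1 = f(1.370000, -0.358522) = 0.695592
  k2 = f(1.455000, -0.299397) = 0.494656
  u ← -0.358522 + 0.17·0.494656 = -0.274431
u(1.54) ≈ -0.2744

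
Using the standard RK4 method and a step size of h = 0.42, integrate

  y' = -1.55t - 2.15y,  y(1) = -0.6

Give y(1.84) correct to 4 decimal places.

-1.0272

RK4: k1 = f(t_n, y_n); k2 = f(t_n + h/2, y_n + (h/2)·k1); k3 = f(t_n + h/2, y_n + (h/2)·k2); k4 = f(t_n + h, y_n + h·k3); y_{n+1} = y_n + (h/6)·(k1 + 2k2 + 2k3 + k4).
t=1.000000, y=-0.600000:
  k1 = f(1.000000, -0.600000) = -0.260000
  k2 = f(1.210000, -0.654600) = -0.468110
  k3 = f(1.210000, -0.698303) = -0.374148
  k4 = f(1.420000, -0.757142) = -0.573144
  y ← -0.600000 + (0.42/6)·(k1 + 2k2 + 2k3 + k4) = -0.776236
t=1.420000, y=-0.776236:
  k1 = f(1.420000, -0.776236) = -0.532092
  k2 = f(1.630000, -0.887976) = -0.617352
  k3 = f(1.630000, -0.905880) = -0.578857
  k4 = f(1.840000, -1.019356) = -0.660384
  y ← -0.776236 + (0.42/6)·(k1 + 2k2 + 2k3 + k4) = -1.027179
y(1.84) ≈ -1.0272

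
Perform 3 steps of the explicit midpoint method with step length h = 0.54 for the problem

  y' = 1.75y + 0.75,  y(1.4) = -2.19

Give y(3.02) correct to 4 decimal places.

Midpoint: k1 = f(s_n, y_n); k2 = f(s_n + h/2, y_n + (h/2)·k1); y_{n+1} = y_n + h·k2.
s=1.400000, y=-2.190000:
  k1 = f(1.400000, -2.190000) = -3.082500
  k2 = f(1.670000, -3.022275) = -4.538981
  y ← -2.190000 + 0.54·(-4.538981) = -4.641050
s=1.940000, y=-4.641050:
  k1 = f(1.940000, -4.641050) = -7.371837
  k2 = f(2.210000, -6.631446) = -10.855030
  y ← -4.641050 + 0.54·(-10.855030) = -10.502766
s=2.480000, y=-10.502766:
  k1 = f(2.480000, -10.502766) = -17.629841
  k2 = f(2.750000, -15.262823) = -25.959941
  y ← -10.502766 + 0.54·(-25.959941) = -24.521134
y(3.02) ≈ -24.5211

-24.5211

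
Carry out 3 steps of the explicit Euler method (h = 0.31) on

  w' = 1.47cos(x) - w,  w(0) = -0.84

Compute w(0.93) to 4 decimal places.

Euler: w_{n+1} = w_n + h·f(x_n, w_n).
x=0.000000, w=-0.840000: f=2.310000 → w ← -0.840000 + 0.31·2.310000 = -0.123900
x=0.310000, w=-0.123900: f=1.523830 → w ← -0.123900 + 0.31·1.523830 = 0.348487
x=0.620000, w=0.348487: f=0.847914 → w ← 0.348487 + 0.31·0.847914 = 0.611341
w(0.93) ≈ 0.6113

0.6113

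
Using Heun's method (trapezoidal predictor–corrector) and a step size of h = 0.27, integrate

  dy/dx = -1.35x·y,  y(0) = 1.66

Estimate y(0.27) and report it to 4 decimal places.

Heun: k1 = f(x_n, y_n); k2 = f(x_n + h, y_n + h·k1); y_{n+1} = y_n + (h/2)·(k1 + k2).
x=0.000000, y=1.660000:
  k1 = f(0.000000, 1.660000) = 0.000000
  k2 = f(0.270000, 1.660000) = -0.605070
  y ← 1.660000 + (0.27/2)·(0.000000 + (-0.605070)) = 1.578316
y(0.27) ≈ 1.5783

1.5783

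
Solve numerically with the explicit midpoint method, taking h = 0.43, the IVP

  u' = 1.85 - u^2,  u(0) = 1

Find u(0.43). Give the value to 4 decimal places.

Midpoint: k1 = f(t_n, u_n); k2 = f(t_n + h/2, u_n + (h/2)·k1); u_{n+1} = u_n + h·k2.
t=0.000000, u=1.000000:
  k1 = f(0.000000, 1.000000) = 0.850000
  k2 = f(0.215000, 1.182750) = 0.451102
  u ← 1.000000 + 0.43·0.451102 = 1.193974
u(0.43) ≈ 1.1940

1.1940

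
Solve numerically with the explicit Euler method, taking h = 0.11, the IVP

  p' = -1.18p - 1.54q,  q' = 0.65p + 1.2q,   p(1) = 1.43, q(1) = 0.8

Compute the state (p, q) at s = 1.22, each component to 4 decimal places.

Euler on (p,q): p_{n+1} = p_n + h·p', q_{n+1} = q_n + h·q'.
1.000000: (1.430000, 0.800000); f=(-2.919400, 1.889500) → (1.108866, 1.007845)
1.110000: (1.108866, 1.007845); f=(-2.860543, 1.930177) → (0.794206, 1.220164)
(p(1.22), q(1.22)) ≈ (0.7942, 1.2202)

0.7942, 1.2202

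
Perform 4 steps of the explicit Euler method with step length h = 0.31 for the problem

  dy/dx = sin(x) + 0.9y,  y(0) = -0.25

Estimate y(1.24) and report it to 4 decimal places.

-0.0354

Euler: y_{n+1} = y_n + h·f(x_n, y_n).
x=0.000000, y=-0.250000: f=-0.225000 → y ← -0.250000 + 0.31·(-0.225000) = -0.319750
x=0.310000, y=-0.319750: f=0.017284 → y ← -0.319750 + 0.31·0.017284 = -0.314392
x=0.620000, y=-0.314392: f=0.298082 → y ← -0.314392 + 0.31·0.298082 = -0.221987
x=0.930000, y=-0.221987: f=0.601832 → y ← -0.221987 + 0.31·0.601832 = -0.035419
y(1.24) ≈ -0.0354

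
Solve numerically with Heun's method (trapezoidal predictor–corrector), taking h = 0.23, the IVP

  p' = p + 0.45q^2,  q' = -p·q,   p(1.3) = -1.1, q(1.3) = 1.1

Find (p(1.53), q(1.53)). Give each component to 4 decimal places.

-1.2068, 1.4338

Heun on (p,q): k1 = f(x_n, state_n); k2 = f(x_n + h, state_n + h·k1); state_{n+1} = state_n + (h/2)·(k1 + k2).
1.300000: (-1.100000, 1.100000)
  k1 = (-0.555500, 1.210000)
  predictor → (-1.227765, 1.378300)
  k2 = (-0.372895, 1.692228)
  → (-1.206765, 1.433756)
(p(1.53), q(1.53)) ≈ (-1.2068, 1.4338)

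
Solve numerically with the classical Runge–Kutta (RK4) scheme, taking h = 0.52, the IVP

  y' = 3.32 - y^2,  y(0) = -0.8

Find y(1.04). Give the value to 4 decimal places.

RK4: k1 = f(t_n, y_n); k2 = f(t_n + h/2, y_n + (h/2)·k1); k3 = f(t_n + h/2, y_n + (h/2)·k2); k4 = f(t_n + h, y_n + h·k3); y_{n+1} = y_n + (h/6)·(k1 + 2k2 + 2k3 + k4).
t=0.000000, y=-0.800000:
  k1 = f(0.000000, -0.800000) = 2.680000
  k2 = f(0.260000, -0.103200) = 3.309350
  k3 = f(0.260000, 0.060431) = 3.316348
  k4 = f(0.520000, 0.924501) = 2.465298
  y ← -0.800000 + (0.52/6)·(k1 + 2k2 + 2k3 + k4) = 0.794380
t=0.520000, y=0.794380:
  k1 = f(0.520000, 0.794380) = 2.688960
  k2 = f(0.780000, 1.493510) = 1.089429
  k3 = f(0.780000, 1.077632) = 2.158710
  k4 = f(1.040000, 1.916909) = -0.354542
  y ← 0.794380 + (0.52/6)·(k1 + 2k2 + 2k3 + k4) = 1.559707
y(1.04) ≈ 1.5597

1.5597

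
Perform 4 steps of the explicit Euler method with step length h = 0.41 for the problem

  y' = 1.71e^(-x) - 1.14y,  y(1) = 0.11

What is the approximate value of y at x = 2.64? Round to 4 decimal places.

Euler: y_{n+1} = y_n + h·f(x_n, y_n).
x=1.000000, y=0.110000: f=0.503674 → y ← 0.110000 + 0.41·0.503674 = 0.316506
x=1.410000, y=0.316506: f=0.056668 → y ← 0.316506 + 0.41·0.056668 = 0.339740
x=1.820000, y=0.339740: f=-0.110240 → y ← 0.339740 + 0.41·(-0.110240) = 0.294542
x=2.230000, y=0.294542: f=-0.151904 → y ← 0.294542 + 0.41·(-0.151904) = 0.232261
y(2.64) ≈ 0.2323

0.2323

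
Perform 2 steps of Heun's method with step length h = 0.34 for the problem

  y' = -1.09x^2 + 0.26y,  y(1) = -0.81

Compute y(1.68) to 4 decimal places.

Heun: k1 = f(x_n, y_n); k2 = f(x_n + h, y_n + h·k1); y_{n+1} = y_n + (h/2)·(k1 + k2).
x=1.000000, y=-0.810000:
  k1 = f(1.000000, -0.810000) = -1.300600
  k2 = f(1.340000, -1.252204) = -2.282777
  y ← -0.810000 + (0.34/2)·(-1.300600 + (-2.282777)) = -1.419174
x=1.340000, y=-1.419174:
  k1 = f(1.340000, -1.419174) = -2.326189
  k2 = f(1.680000, -2.210078) = -3.651036
  y ← -1.419174 + (0.34/2)·(-2.326189 + (-3.651036)) = -2.435302
y(1.68) ≈ -2.4353

-2.4353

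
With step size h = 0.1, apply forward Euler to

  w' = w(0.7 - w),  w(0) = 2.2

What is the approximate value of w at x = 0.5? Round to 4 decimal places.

Euler: w_{n+1} = w_n + h·f(x_n, w_n).
x=0.000000, w=2.200000: f=-3.300000 → w ← 2.200000 + 0.1·(-3.300000) = 1.870000
x=0.100000, w=1.870000: f=-2.187900 → w ← 1.870000 + 0.1·(-2.187900) = 1.651210
x=0.200000, w=1.651210: f=-1.570647 → w ← 1.651210 + 0.1·(-1.570647) = 1.494145
x=0.300000, w=1.494145: f=-1.186568 → w ← 1.494145 + 0.1·(-1.186568) = 1.375488
x=0.400000, w=1.375488: f=-0.929126 → w ← 1.375488 + 0.1·(-0.929126) = 1.282576
w(0.5) ≈ 1.2826

1.2826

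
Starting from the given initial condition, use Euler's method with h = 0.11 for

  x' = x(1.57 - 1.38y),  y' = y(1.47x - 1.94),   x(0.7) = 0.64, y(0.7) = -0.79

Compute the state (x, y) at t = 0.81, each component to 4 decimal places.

0.8273, -0.7032

Euler on (x,y): x_{n+1} = x_n + h·x', y_{n+1} = y_n + h·y'.
0.700000: (0.640000, -0.790000); f=(1.702528, 0.789368) → (0.827278, -0.703170)
(x(0.81), y(0.81)) ≈ (0.8273, -0.7032)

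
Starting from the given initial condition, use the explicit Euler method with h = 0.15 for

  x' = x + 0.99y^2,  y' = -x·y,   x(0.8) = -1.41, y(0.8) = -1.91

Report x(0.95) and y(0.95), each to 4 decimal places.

Euler on (x,y): x_{n+1} = x_n + h·x', y_{n+1} = y_n + h·y'.
0.800000: (-1.410000, -1.910000); f=(2.201619, -2.693100) → (-1.079757, -2.313965)
(x(0.95), y(0.95)) ≈ (-1.0798, -2.3140)

-1.0798, -2.3140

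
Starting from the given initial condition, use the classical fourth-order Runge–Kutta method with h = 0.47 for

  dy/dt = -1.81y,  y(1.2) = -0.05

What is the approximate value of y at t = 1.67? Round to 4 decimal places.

RK4: k1 = f(t_n, y_n); k2 = f(t_n + h/2, y_n + (h/2)·k1); k3 = f(t_n + h/2, y_n + (h/2)·k2); k4 = f(t_n + h, y_n + h·k3); y_{n+1} = y_n + (h/6)·(k1 + 2k2 + 2k3 + k4).
t=1.200000, y=-0.050000:
  k1 = f(1.200000, -0.050000) = 0.090500
  k2 = f(1.435000, -0.028733) = 0.052006
  k3 = f(1.435000, -0.037779) = 0.068379
  k4 = f(1.670000, -0.017862) = 0.032330
  y ← -0.050000 + (0.47/6)·(k1 + 2k2 + 2k3 + k4) = -0.021518
y(1.67) ≈ -0.0215

-0.0215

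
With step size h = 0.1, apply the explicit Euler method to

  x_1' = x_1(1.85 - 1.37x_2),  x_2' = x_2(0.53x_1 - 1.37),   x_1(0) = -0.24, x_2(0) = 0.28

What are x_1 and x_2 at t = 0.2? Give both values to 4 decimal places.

-0.3171, 0.2020

Euler on (x_1,x_2): x_1_{n+1} = x_1_n + h·x_1', x_2_{n+1} = x_2_n + h·x_2'.
0.000000: (-0.240000, 0.280000); f=(-0.351936, -0.419216) → (-0.275194, 0.238078)
0.100000: (-0.275194, 0.238078); f=(-0.419349, -0.360892) → (-0.317128, 0.201989)
(x_1(0.2), x_2(0.2)) ≈ (-0.3171, 0.2020)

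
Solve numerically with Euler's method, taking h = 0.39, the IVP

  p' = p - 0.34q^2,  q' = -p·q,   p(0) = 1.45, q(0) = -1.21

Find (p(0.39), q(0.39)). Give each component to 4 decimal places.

1.8214, -0.5257

Euler on (p,q): p_{n+1} = p_n + h·p', q_{n+1} = q_n + h·q'.
0.000000: (1.450000, -1.210000); f=(0.952206, 1.754500) → (1.821360, -0.525745)
(p(0.39), q(0.39)) ≈ (1.8214, -0.5257)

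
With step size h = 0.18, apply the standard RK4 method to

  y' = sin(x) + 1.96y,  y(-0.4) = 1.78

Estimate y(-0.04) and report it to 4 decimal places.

3.4802

RK4: k1 = f(x_n, y_n); k2 = f(x_n + h/2, y_n + (h/2)·k1); k3 = f(x_n + h/2, y_n + (h/2)·k2); k4 = f(x_n + h, y_n + h·k3); y_{n+1} = y_n + (h/6)·(k1 + 2k2 + 2k3 + k4).
x=-0.400000, y=1.780000:
  k1 = f(-0.400000, 1.780000) = 3.099382
  k2 = f(-0.310000, 2.058944) = 3.730472
  k3 = f(-0.310000, 2.115743) = 3.841797
  k4 = f(-0.220000, 2.471523) = 4.625956
  y ← 1.780000 + (0.18/6)·(k1 + 2k2 + 2k3 + k4) = 2.466096
x=-0.220000, y=2.466096:
  k1 = f(-0.220000, 2.466096) = 4.615319
  k2 = f(-0.130000, 2.881475) = 5.518057
  k3 = f(-0.130000, 2.962721) = 5.677300
  k4 = f(-0.040000, 3.488010) = 6.796511
  y ← 2.466096 + (0.18/6)·(k1 + 2k2 + 2k3 + k4) = 3.480173
y(-0.04) ≈ 3.4802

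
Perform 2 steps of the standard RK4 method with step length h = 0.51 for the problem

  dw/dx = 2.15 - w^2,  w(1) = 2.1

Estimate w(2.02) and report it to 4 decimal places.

RK4: k1 = f(x_n, w_n); k2 = f(x_n + h/2, w_n + (h/2)·k1); k3 = f(x_n + h/2, w_n + (h/2)·k2); k4 = f(x_n + h, w_n + h·k3); w_{n+1} = w_n + (h/6)·(k1 + 2k2 + 2k3 + k4).
x=1.000000, w=2.100000:
  k1 = f(1.000000, 2.100000) = -2.260000
  k2 = f(1.255000, 1.523700) = -0.171662
  k3 = f(1.255000, 2.056226) = -2.078066
  k4 = f(1.510000, 1.040186) = 1.068013
  w ← 2.100000 + (0.51/6)·(k1 + 2k2 + 2k3 + k4) = 1.616227
x=1.510000, w=1.616227:
  k1 = f(1.510000, 1.616227) = -0.462191
  k2 = f(1.765000, 1.498369) = -0.095109
  k3 = f(1.765000, 1.591975) = -0.384383
  k4 = f(2.020000, 1.420192) = 0.133055
  w ← 1.616227 + (0.51/6)·(k1 + 2k2 + 2k3 + k4) = 1.506737
w(2.02) ≈ 1.5067

1.5067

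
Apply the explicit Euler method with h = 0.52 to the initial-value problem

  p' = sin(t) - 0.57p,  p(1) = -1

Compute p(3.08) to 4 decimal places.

Euler: p_{n+1} = p_n + h·f(t_n, p_n).
t=1.000000, p=-1.000000: f=1.411471 → p ← -1.000000 + 0.52·1.411471 = -0.266035
t=1.520000, p=-0.266035: f=1.150350 → p ← -0.266035 + 0.52·1.150350 = 0.332147
t=2.040000, p=0.332147: f=0.702605 → p ← 0.332147 + 0.52·0.702605 = 0.697502
t=2.560000, p=0.697502: f=0.151780 → p ← 0.697502 + 0.52·0.151780 = 0.776427
p(3.08) ≈ 0.7764

0.7764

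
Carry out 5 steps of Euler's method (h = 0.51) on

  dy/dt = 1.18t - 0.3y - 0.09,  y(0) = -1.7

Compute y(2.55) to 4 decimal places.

Euler: y_{n+1} = y_n + h·f(t_n, y_n).
t=0.000000, y=-1.700000: f=0.420000 → y ← -1.700000 + 0.51·0.420000 = -1.485800
t=0.510000, y=-1.485800: f=0.957540 → y ← -1.485800 + 0.51·0.957540 = -0.997455
t=1.020000, y=-0.997455: f=1.412836 → y ← -0.997455 + 0.51·1.412836 = -0.276908
t=1.530000, y=-0.276908: f=1.798472 → y ← -0.276908 + 0.51·1.798472 = 0.640313
t=2.040000, y=0.640313: f=2.125106 → y ← 0.640313 + 0.51·2.125106 = 1.724117
y(2.55) ≈ 1.7241

1.7241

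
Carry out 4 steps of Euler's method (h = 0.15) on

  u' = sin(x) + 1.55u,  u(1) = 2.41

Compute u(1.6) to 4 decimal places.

6.3325

Euler: u_{n+1} = u_n + h·f(x_n, u_n).
x=1.000000, u=2.410000: f=4.576971 → u ← 2.410000 + 0.15·4.576971 = 3.096546
x=1.150000, u=3.096546: f=5.712410 → u ← 3.096546 + 0.15·5.712410 = 3.953407
x=1.300000, u=3.953407: f=7.091339 → u ← 3.953407 + 0.15·7.091339 = 5.017108
x=1.450000, u=5.017108: f=8.769230 → u ← 5.017108 + 0.15·8.769230 = 6.332493
u(1.6) ≈ 6.3325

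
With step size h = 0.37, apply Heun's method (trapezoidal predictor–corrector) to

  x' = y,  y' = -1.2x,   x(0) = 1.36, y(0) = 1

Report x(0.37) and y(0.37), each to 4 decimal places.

Heun on (x,y): k1 = f(t_n, state_n); k2 = f(t_n + h, state_n + h·k1); state_{n+1} = state_n + (h/2)·(k1 + k2).
0.000000: (1.360000, 1.000000)
  k1 = (1.000000, -1.632000)
  predictor → (1.730000, 0.396160)
  k2 = (0.396160, -2.076000)
  → (1.618290, 0.314020)
(x(0.37), y(0.37)) ≈ (1.6183, 0.3140)

1.6183, 0.3140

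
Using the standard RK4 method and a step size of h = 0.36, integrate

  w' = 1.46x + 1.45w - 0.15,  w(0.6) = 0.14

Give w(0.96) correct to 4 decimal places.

0.6921

RK4: k1 = f(x_n, w_n); k2 = f(x_n + h/2, w_n + (h/2)·k1); k3 = f(x_n + h/2, w_n + (h/2)·k2); k4 = f(x_n + h, w_n + h·k3); w_{n+1} = w_n + (h/6)·(k1 + 2k2 + 2k3 + k4).
x=0.600000, w=0.140000:
  k1 = f(0.600000, 0.140000) = 0.929000
  k2 = f(0.780000, 0.307220) = 1.434269
  k3 = f(0.780000, 0.398168) = 1.566144
  k4 = f(0.960000, 0.703812) = 2.272127
  w ← 0.140000 + (0.36/6)·(k1 + 2k2 + 2k3 + k4) = 0.692117
w(0.96) ≈ 0.6921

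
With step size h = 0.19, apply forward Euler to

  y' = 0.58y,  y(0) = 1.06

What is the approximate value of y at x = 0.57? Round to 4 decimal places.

Euler: y_{n+1} = y_n + h·f(x_n, y_n).
x=0.000000, y=1.060000: f=0.614800 → y ← 1.060000 + 0.19·0.614800 = 1.176812
x=0.190000, y=1.176812: f=0.682551 → y ← 1.176812 + 0.19·0.682551 = 1.306497
x=0.380000, y=1.306497: f=0.757768 → y ← 1.306497 + 0.19·0.757768 = 1.450473
y(0.57) ≈ 1.4505

1.4505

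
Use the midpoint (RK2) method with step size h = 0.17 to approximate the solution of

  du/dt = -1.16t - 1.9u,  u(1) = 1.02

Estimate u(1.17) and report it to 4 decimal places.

Midpoint: k1 = f(t_n, u_n); k2 = f(t_n + h/2, u_n + (h/2)·k1); u_{n+1} = u_n + h·k2.
t=1.000000, u=1.020000:
  k1 = f(1.000000, 1.020000) = -3.098000
  k2 = f(1.085000, 0.756670) = -2.696273
  u ← 1.020000 + 0.17·(-2.696273) = 0.561634
u(1.17) ≈ 0.5616

0.5616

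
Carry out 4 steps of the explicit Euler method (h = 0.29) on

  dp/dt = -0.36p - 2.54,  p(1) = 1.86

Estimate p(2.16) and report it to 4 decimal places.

-1.3196

Euler: p_{n+1} = p_n + h·f(t_n, p_n).
t=1.000000, p=1.860000: f=-3.209600 → p ← 1.860000 + 0.29·(-3.209600) = 0.929216
t=1.290000, p=0.929216: f=-2.874518 → p ← 0.929216 + 0.29·(-2.874518) = 0.095606
t=1.580000, p=0.095606: f=-2.574418 → p ← 0.095606 + 0.29·(-2.574418) = -0.650975
t=1.870000, p=-0.650975: f=-2.305649 → p ← -0.650975 + 0.29·(-2.305649) = -1.319614
p(2.16) ≈ -1.3196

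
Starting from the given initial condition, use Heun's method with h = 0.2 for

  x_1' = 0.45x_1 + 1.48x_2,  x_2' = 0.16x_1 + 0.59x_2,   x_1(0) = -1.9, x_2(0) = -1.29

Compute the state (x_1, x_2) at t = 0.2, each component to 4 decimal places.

Heun on (x_1,x_2): k1 = f(t_n, state_n); k2 = f(t_n + h, state_n + h·k1); state_{n+1} = state_n + (h/2)·(k1 + k2).
0.000000: (-1.900000, -1.290000)
  k1 = (-2.764200, -1.065100)
  predictor → (-2.452840, -1.503020)
  k2 = (-3.328248, -1.279236)
  → (-2.509245, -1.524434)
(x_1(0.2), x_2(0.2)) ≈ (-2.5092, -1.5244)

-2.5092, -1.5244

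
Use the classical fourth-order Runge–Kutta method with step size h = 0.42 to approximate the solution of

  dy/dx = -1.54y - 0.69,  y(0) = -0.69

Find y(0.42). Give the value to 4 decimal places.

RK4: k1 = f(x_n, y_n); k2 = f(x_n + h/2, y_n + (h/2)·k1); k3 = f(x_n + h/2, y_n + (h/2)·k2); k4 = f(x_n + h, y_n + h·k3); y_{n+1} = y_n + (h/6)·(k1 + 2k2 + 2k3 + k4).
x=0.000000, y=-0.690000:
  k1 = f(0.000000, -0.690000) = 0.372600
  k2 = f(0.210000, -0.611754) = 0.252101
  k3 = f(0.210000, -0.637059) = 0.291070
  k4 = f(0.420000, -0.567750) = 0.184336
  y ← -0.690000 + (0.42/6)·(k1 + 2k2 + 2k3 + k4) = -0.574970
y(0.42) ≈ -0.5750

-0.5750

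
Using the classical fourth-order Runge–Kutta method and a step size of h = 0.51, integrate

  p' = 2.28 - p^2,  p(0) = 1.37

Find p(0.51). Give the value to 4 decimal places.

1.4717

RK4: k1 = f(t_n, p_n); k2 = f(t_n + h/2, p_n + (h/2)·k1); k3 = f(t_n + h/2, p_n + (h/2)·k2); k4 = f(t_n + h, p_n + h·k3); p_{n+1} = p_n + (h/6)·(k1 + 2k2 + 2k3 + k4).
t=0.000000, p=1.370000:
  k1 = f(0.000000, 1.370000) = 0.403100
  k2 = f(0.255000, 1.472790) = 0.110888
  k3 = f(0.255000, 1.398276) = 0.324823
  k4 = f(0.510000, 1.535660) = -0.078251
  p ← 1.370000 + (0.51/6)·(k1 + 2k2 + 2k3 + k4) = 1.471683
p(0.51) ≈ 1.4717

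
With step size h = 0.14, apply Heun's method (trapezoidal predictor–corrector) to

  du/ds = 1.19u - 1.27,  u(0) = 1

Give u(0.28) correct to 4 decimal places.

0.9735

Heun: k1 = f(s_n, u_n); k2 = f(s_n + h, u_n + h·k1); u_{n+1} = u_n + (h/2)·(k1 + k2).
s=0.000000, u=1.000000:
  k1 = f(0.000000, 1.000000) = -0.080000
  k2 = f(0.140000, 0.988800) = -0.093328
  u ← 1.000000 + (0.14/2)·(-0.080000 + (-0.093328)) = 0.987867
s=0.140000, u=0.987867:
  k1 = f(0.140000, 0.987867) = -0.094438
  k2 = f(0.280000, 0.974646) = -0.110172
  u ← 0.987867 + (0.14/2)·(-0.094438 + (-0.110172)) = 0.973544
u(0.28) ≈ 0.9735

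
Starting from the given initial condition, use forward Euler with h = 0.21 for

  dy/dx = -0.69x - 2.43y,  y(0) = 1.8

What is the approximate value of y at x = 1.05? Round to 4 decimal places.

-0.1339

Euler: y_{n+1} = y_n + h·f(x_n, y_n).
x=0.000000, y=1.800000: f=-4.374000 → y ← 1.800000 + 0.21·(-4.374000) = 0.881460
x=0.210000, y=0.881460: f=-2.286848 → y ← 0.881460 + 0.21·(-2.286848) = 0.401222
x=0.420000, y=0.401222: f=-1.264769 → y ← 0.401222 + 0.21·(-1.264769) = 0.135620
x=0.630000, y=0.135620: f=-0.764258 → y ← 0.135620 + 0.21·(-0.764258) = -0.024874
x=0.840000, y=-0.024874: f=-0.519157 → y ← -0.024874 + 0.21·(-0.519157) = -0.133897
y(1.05) ≈ -0.1339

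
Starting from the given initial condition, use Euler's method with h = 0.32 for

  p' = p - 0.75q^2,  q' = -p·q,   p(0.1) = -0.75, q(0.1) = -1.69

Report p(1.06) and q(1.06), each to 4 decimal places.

Euler on (p,q): p_{n+1} = p_n + h·p', q_{n+1} = q_n + h·q'.
0.100000: (-0.750000, -1.690000); f=(-2.892075, -1.267500) → (-1.675464, -2.095600)
0.420000: (-1.675464, -2.095600); f=(-4.969119, -3.511102) → (-3.265582, -3.219153)
0.740000: (-3.265582, -3.219153); f=(-11.037790, -10.512407) → (-6.797675, -6.583123)
(p(1.06), q(1.06)) ≈ (-6.7977, -6.5831)

-6.7977, -6.5831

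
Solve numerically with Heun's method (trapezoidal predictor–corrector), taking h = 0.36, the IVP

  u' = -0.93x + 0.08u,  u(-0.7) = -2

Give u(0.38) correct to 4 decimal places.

-2.0027

Heun: k1 = f(x_n, u_n); k2 = f(x_n + h, u_n + h·k1); u_{n+1} = u_n + (h/2)·(k1 + k2).
x=-0.700000, u=-2.000000:
  k1 = f(-0.700000, -2.000000) = 0.491000
  k2 = f(-0.340000, -1.823240) = 0.170341
  u ← -2.000000 + (0.36/2)·(0.491000 + 0.170341) = -1.880959
x=-0.340000, u=-1.880959:
  k1 = f(-0.340000, -1.880959) = 0.165723
  k2 = f(0.020000, -1.821298) = -0.164304
  u ← -1.880959 + (0.36/2)·(0.165723 + (-0.164304)) = -1.880703
x=0.020000, u=-1.880703:
  k1 = f(0.020000, -1.880703) = -0.169056
  k2 = f(0.380000, -1.941563) = -0.508725
  u ← -1.880703 + (0.36/2)·(-0.169056 + (-0.508725)) = -2.002704
u(0.38) ≈ -2.0027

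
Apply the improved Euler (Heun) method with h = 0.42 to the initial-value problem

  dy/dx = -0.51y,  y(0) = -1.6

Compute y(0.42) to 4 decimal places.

-1.2940

Heun: k1 = f(x_n, y_n); k2 = f(x_n + h, y_n + h·k1); y_{n+1} = y_n + (h/2)·(k1 + k2).
x=0.000000, y=-1.600000:
  k1 = f(0.000000, -1.600000) = 0.816000
  k2 = f(0.420000, -1.257280) = 0.641213
  y ← -1.600000 + (0.42/2)·(0.816000 + 0.641213) = -1.293985
y(0.42) ≈ -1.2940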